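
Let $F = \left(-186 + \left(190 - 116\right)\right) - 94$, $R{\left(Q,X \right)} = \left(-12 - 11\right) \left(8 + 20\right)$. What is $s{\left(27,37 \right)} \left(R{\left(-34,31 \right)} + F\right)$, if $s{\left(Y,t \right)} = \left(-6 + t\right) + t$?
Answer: $-57800$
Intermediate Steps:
$R{\left(Q,X \right)} = -644$ ($R{\left(Q,X \right)} = \left(-23\right) 28 = -644$)
$F = -206$ ($F = \left(-186 + \left(190 - 116\right)\right) - 94 = \left(-186 + 74\right) - 94 = -112 - 94 = -206$)
$s{\left(Y,t \right)} = -6 + 2 t$
$s{\left(27,37 \right)} \left(R{\left(-34,31 \right)} + F\right) = \left(-6 + 2 \cdot 37\right) \left(-644 - 206\right) = \left(-6 + 74\right) \left(-850\right) = 68 \left(-850\right) = -57800$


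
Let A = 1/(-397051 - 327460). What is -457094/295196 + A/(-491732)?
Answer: -3701061477438993/2390183515635868 ≈ -1.5484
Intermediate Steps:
A = -1/724511 (A = 1/(-724511) = -1/724511 ≈ -1.3802e-6)
-457094/295196 + A/(-491732) = -457094/295196 - 1/724511/(-491732) = -457094*1/295196 - 1/724511*(-1/491732) = -20777/13418 + 1/356265243052 = -3701061477438993/2390183515635868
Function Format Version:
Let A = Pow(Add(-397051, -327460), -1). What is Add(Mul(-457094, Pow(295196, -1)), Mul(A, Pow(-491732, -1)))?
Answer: Rational(-3701061477438993, 2390183515635868) ≈ -1.5484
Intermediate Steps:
A = Rational(-1, 724511) (A = Pow(-724511, -1) = Rational(-1, 724511) ≈ -1.3802e-6)
Add(Mul(-457094, Pow(295196, -1)), Mul(A, Pow(-491732, -1))) = Add(Mul(-457094, Pow(295196, -1)), Mul(Rational(-1, 724511), Pow(-491732, -1))) = Add(Mul(-457094, Rational(1, 295196)), Mul(Rational(-1, 724511), Rational(-1, 491732))) = Add(Rational(-20777, 13418), Rational(1, 356265243052)) = Rational(-3701061477438993, 2390183515635868)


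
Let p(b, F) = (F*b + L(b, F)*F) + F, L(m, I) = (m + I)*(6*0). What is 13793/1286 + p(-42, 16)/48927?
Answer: 674006495/62920122 ≈ 10.712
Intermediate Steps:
L(m, I) = 0 (L(m, I) = (I + m)*0 = 0)
p(b, F) = F + F*b (p(b, F) = (F*b + 0*F) + F = (F*b + 0) + F = F*b + F = F + F*b)
13793/1286 + p(-42, 16)/48927 = 13793/1286 + (16*(1 - 42))/48927 = 13793*(1/1286) + (16*(-41))*(1/48927) = 13793/1286 - 656*1/48927 = 13793/1286 - 656/48927 = 674006495/62920122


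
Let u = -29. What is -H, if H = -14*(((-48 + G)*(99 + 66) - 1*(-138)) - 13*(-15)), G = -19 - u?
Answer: -83118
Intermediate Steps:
G = 10 (G = -19 - 1*(-29) = -19 + 29 = 10)
H = 83118 (H = -14*(((-48 + 10)*(99 + 66) - 1*(-138)) - 13*(-15)) = -14*((-38*165 + 138) + 195) = -14*((-6270 + 138) + 195) = -14*(-6132 + 195) = -14*(-5937) = 83118)
-H = -1*83118 = -83118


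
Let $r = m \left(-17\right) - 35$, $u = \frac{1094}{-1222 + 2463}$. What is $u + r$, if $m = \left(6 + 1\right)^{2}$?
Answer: $- \frac{1076094}{1241} \approx -867.12$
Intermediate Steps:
$m = 49$ ($m = 7^{2} = 49$)
$u = \frac{1094}{1241} \approx 0.88155$
$r = -868$ ($r = 49 \left(-17\right) - 35 = -833 - 35 = -868$)
$u + r = \frac{1094}{1241} - 868 = - \frac{1076094}{1241}$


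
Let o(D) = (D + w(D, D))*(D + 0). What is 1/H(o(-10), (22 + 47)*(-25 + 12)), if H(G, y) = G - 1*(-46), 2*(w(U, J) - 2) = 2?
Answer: 1/116 ≈ 0.0086207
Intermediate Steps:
w(U, J) = 3 (w(U, J) = 2 + (½)*2 = 2 + 1 = 3)
o(D) = D*(3 + D) (o(D) = (D + 3)*(D + 0) = (3 + D)*D = D*(3 + D))
H(G, y) = 46 + G (H(G, y) = G + 46 = 46 + G)
1/H(o(-10), (22 + 47)*(-25 + 12)) = 1/(46 - 10*(3 - 10)) = 1/(46 - 10*(-7)) = 1/(46 + 70) = 1/116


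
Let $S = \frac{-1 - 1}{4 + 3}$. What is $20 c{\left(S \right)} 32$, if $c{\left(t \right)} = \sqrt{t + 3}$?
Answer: $\frac{640 \sqrt{133}}{7} \approx 1054.4$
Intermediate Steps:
$S = - \frac{2}{7} \approx -0.28571$
$c{\left(t \right)} = \sqrt{3 + t}$
$20 c{\left(S \right)} 32 = 20 \sqrt{3 - \frac{2}{7}} \cdot 32 = 20 \sqrt{\frac{19}{7}} \cdot 32 = 20 \frac{\sqrt{133}}{7} \cdot 32 = \frac{20 \sqrt{133}}{7} \cdot 32 = \frac{640 \sqrt{133}}{7}$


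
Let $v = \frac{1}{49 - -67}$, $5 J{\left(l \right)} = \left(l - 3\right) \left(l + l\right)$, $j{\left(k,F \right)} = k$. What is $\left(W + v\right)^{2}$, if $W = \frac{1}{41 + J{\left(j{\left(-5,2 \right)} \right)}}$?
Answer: $\frac{29929}{43718544} \approx 0.00068458$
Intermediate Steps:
$J{\left(l \right)} = \frac{2 l \left(-3 + l\right)}{5}$ ($J{\left(l \right)} = \frac{\left(l - 3\right) \left(l + l\right)}{5} = \frac{\left(-3 + l\right) 2 l}{5} = \frac{2 l \left(-3 + l\right)}{5}$)
$W = \frac{1}{57}$ ($W = \frac{1}{41 + \frac{2}{5} \left(-5\right) \left(-3 - 5\right)} = \frac{1}{41 + \frac{2}{5} \left(-5\right) \left(-8\right)} = \frac{1}{41 + 16} = \frac{1}{57} \approx 0.017544$)
$v = \frac{1}{116}$ ($v = \frac{1}{49 + 67} = \frac{1}{116} \approx 0.0086207$)
$\left(W + v\right)^{2} = \left(\frac{1}{57} + \frac{1}{116}\right)^{2} = \left(\frac{173}{6612}\right)^{2} = \frac{29929}{43718544}$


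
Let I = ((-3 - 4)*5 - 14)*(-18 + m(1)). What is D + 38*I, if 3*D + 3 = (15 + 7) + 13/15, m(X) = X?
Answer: 1424728/45 ≈ 31661.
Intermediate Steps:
I = 833 (I = ((-3 - 4)*5 - 14)*(-18 + 1) = (-7*5 - 14)*(-17) = (-35 - 14)*(-17) = -49*(-17) = 833)
D = 298/45 (D = -1 + ((15 + 7) + 13/15)/3 = -1 + (22 + 13*(1/15))/3 = -1 + (22 + 13/15)/3 = -1 + (⅓)*(343/15) = -1 + 343/45 = 298/45 ≈ 6.6222)
D + 38*I = 298/45 + 38*833 = 298/45 + 31654 = 1424728/45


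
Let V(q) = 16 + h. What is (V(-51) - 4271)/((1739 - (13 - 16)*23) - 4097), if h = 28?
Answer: 1409/763 ≈ 1.8467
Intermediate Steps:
V(q) = 44 (V(q) = 16 + 28 = 44)
(V(-51) - 4271)/((1739 - (13 - 16)*23) - 4097) = (44 - 4271)/((1739 - (13 - 16)*23) - 4097) = -4227/((1739 - (-3)*23) - 4097) = -4227/((1739 - 1*(-69)) - 4097) = -4227/((1739 + 69) - 4097) = -4227/(1808 - 4097) = -4227/(-2289) = -4227*(-1/2289) = 1409/763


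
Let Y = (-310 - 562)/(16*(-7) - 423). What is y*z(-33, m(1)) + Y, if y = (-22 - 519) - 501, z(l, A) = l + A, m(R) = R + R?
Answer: 17282442/535 ≈ 32304.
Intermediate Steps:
m(R) = 2*R
z(l, A) = A + l
y = -1042 (y = -541 - 501 = -1042)
Y = 872/535 (Y = -872/(-112 - 423) = -872/(-535) = -872*(-1/535) = 872/535 ≈ 1.6299)
y*z(-33, m(1)) + Y = -1042*(2*1 - 33) + 872/535 = -1042*(2 - 33) + 872/535 = -1042*(-31) + 872/535 = 32302 + 872/535 = 17282442/535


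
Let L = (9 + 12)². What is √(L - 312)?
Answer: √129 ≈ 11.358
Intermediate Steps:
L = 441 (L = 21² = 441)
√(L - 312) = √(441 - 312) = √129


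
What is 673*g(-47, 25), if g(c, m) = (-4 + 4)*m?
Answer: 0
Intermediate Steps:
g(c, m) = 0 (g(c, m) = 0*m = 0)
673*g(-47, 25) = 673*0 = 0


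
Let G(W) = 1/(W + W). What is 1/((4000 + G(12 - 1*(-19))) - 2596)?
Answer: 62/87049 ≈ 0.00071224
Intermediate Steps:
G(W) = 1/(2*W)
1/((4000 + G(12 - 1*(-19))) - 2596) = 1/((4000 + 1/(2*(12 - 1*(-19)))) - 2596) = 1/((4000 + 1/(2*(12 + 19))) - 2596) = 1/((4000 + (1/2)/31) - 2596) = 1/((4000 + (1/2)*(1/31)) - 2596) = 1/((4000 + 1/62) - 2596) = 1/(248001/62 - 2596) = 1/(87049/62) = 62/87049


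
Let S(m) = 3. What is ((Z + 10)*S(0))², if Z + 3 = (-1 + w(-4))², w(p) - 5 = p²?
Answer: 1490841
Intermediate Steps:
w(p) = 5 + p²
Z = 397 (Z = -3 + (-1 + (5 + (-4)²))² = -3 + (-1 + (5 + 16))² = -3 + (-1 + 21)² = -3 + 20² = -3 + 400 = 397)
((Z + 10)*S(0))² = ((397 + 10)*3)² = (407*3)² = 1221² = 1490841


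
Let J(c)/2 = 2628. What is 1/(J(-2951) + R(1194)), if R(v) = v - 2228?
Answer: 1/4222 ≈ 0.00023685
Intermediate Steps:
J(c) = 5256 (J(c) = 2*2628 = 5256)
R(v) = -2228 + v
1/(J(-2951) + R(1194)) = 1/(5256 + (-2228 + 1194)) = 1/(5256 - 1034) = 1/4222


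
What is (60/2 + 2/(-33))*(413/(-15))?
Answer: -408044/495 ≈ -824.33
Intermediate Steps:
(60/2 + 2/(-33))*(413/(-15)) = (60*(½) + 2*(-1/33))*(413*(-1/15)) = (30 - 2/33)*(-413/15) = (988/33)*(-413/15) = -408044/495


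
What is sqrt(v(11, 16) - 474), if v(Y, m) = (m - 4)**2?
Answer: I*sqrt(330) ≈ 18.166*I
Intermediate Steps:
v(Y, m) = (-4 + m)**2
sqrt(v(11, 16) - 474) = sqrt((-4 + 16)**2 - 474) = sqrt(12**2 - 474) = sqrt(144 - 474) = sqrt(-330) = I*sqrt(330)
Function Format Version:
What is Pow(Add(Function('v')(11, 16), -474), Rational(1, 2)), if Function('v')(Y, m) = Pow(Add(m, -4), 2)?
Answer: Mul(I, Pow(330, Rational(1, 2))) ≈ Mul(18.166, I)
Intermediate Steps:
Function('v')(Y, m) = Pow(Add(-4, m), 2)
Pow(Add(Function('v')(11, 16), -474), Rational(1, 2)) = Pow(Add(Pow(Add(-4, 16), 2), -474), Rational(1, 2)) = Pow(Add(Pow(12, 2), -474), Rational(1, 2)) = Pow(Add(144, -474), Rational(1, 2)) = Pow(-330, Rational(1, 2)) = Mul(I, Pow(330, Rational(1, 2)))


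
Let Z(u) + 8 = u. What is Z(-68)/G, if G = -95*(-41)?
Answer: -4/205 ≈ -0.019512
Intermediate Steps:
Z(u) = -8 + u
G = 3895
Z(-68)/G = (-8 - 68)/3895 = -76*1/3895 = -4/205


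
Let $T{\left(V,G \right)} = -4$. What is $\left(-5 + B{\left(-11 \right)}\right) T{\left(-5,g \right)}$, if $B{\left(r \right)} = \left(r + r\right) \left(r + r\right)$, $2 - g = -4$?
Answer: $-1916$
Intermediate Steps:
$g = 6$ ($g = 2 - -4 = 2 + 4 = 6$)
$B{\left(r \right)} = 4 r^{2}$ ($B{\left(r \right)} = 2 r 2 r = 4 r^{2}$)
$\left(-5 + B{\left(-11 \right)}\right) T{\left(-5,g \right)} = \left(-5 + 4 \left(-11\right)^{2}\right) \left(-4\right) = \left(-5 + 4 \cdot 121\right) \left(-4\right) = \left(-5 + 484\right) \left(-4\right) = 479 \left(-4\right) = -1916$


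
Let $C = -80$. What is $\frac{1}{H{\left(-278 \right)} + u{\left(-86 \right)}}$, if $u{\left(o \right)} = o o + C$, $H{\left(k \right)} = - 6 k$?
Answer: $\frac{1}{8984} \approx 0.00011131$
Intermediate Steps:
$u{\left(o \right)} = -80 + o^{2}$ ($u{\left(o \right)} = o o - 80 = o^{2} - 80 = -80 + o^{2}$)
$\frac{1}{H{\left(-278 \right)} + u{\left(-86 \right)}} = \frac{1}{\left(-6\right) \left(-278\right) - \left(80 - \left(-86\right)^{2}\right)} = \frac{1}{1668 + \left(-80 + 7396\right)} = \frac{1}{1668 + 7316} = \frac{1}{8984}$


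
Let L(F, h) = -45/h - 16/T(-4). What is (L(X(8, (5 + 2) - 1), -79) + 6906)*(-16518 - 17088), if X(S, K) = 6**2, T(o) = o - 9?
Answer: -238411415466/1027 ≈ -2.3214e+8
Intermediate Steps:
T(o) = -9 + o
X(S, K) = 36
L(F, h) = 16/13 - 45/h (L(F, h) = -45/h - 16/(-9 - 4) = -45/h - 16/(-13) = -45/h - 16*(-1/13) = -45/h + 16/13 = 16/13 - 45/h)
(L(X(8, (5 + 2) - 1), -79) + 6906)*(-16518 - 17088) = ((16/13 - 45/(-79)) + 6906)*(-16518 - 17088) = ((16/13 - 45*(-1/79)) + 6906)*(-33606) = ((16/13 + 45/79) + 6906)*(-33606) = (1849/1027 + 6906)*(-33606) = (7094311/1027)*(-33606) = -238411415466/1027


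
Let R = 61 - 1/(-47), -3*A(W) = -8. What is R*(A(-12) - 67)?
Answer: -184508/47 ≈ -3925.7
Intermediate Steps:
A(W) = 8/3 (A(W) = -⅓*(-8) = 8/3)
R = 2868/47 (R = 61 - 1*(-1/47) = 61 + 1/47 = 2868/47 ≈ 61.021)
R*(A(-12) - 67) = 2868*(8/3 - 67)/47 = (2868/47)*(-193/3) = -184508/47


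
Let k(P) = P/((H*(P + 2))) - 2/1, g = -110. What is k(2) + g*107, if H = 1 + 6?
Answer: -164807/14 ≈ -11772.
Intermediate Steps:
H = 7
k(P) = -2 + P/(14 + 7*P) (k(P) = P/((7*(P + 2))) - 2/1 = P/((7*(2 + P))) - 2*1 = P/(14 + 7*P) - 2 = -2 + P/(14 + 7*P))
k(2) + g*107 = (-28 - 13*2)/(7*(2 + 2)) - 110*107 = (⅐)*(-28 - 26)/4 - 11770 = (⅐)*(¼)*(-54) - 11770 = -27/14 - 11770 = -164807/14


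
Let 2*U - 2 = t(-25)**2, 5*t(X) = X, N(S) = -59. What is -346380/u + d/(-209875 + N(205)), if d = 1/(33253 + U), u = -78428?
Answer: 604759512125938/136930766841477 ≈ 4.4165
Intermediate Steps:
t(X) = X/5
U = 27/2 (U = 1 + ((1/5)*(-25))**2/2 = 1 + (1/2)*(-5)**2 = 1 + (1/2)*25 = 1 + 25/2 = 27/2 ≈ 13.500)
d = 2/66533 (d = 1/(33253 + 27/2) = 1/(66533/2) = 2/66533 ≈ 3.0060e-5)
-346380/u + d/(-209875 + N(205)) = -346380/(-78428) + 2/(66533*(-209875 - 59)) = -346380*(-1/78428) + (2/66533)/(-209934) = 86595/19607 + (2/66533)*(-1/209934) = 86595/19607 - 1/6983769411 = 604759512125938/136930766841477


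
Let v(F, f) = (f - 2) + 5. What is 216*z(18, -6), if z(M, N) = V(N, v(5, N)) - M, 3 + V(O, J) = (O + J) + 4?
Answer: -5616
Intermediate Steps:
v(F, f) = 3 + f (v(F, f) = (-2 + f) + 5 = 3 + f)
V(O, J) = 1 + J + O (V(O, J) = -3 + ((O + J) + 4) = -3 + ((J + O) + 4) = -3 + (4 + J + O) = 1 + J + O)
z(M, N) = 4 - M + 2*N (z(M, N) = (1 + (3 + N) + N) - M = (4 + 2*N) - M = 4 - M + 2*N)
216*z(18, -6) = 216*(4 - 1*18 + 2*(-6)) = 216*(4 - 18 - 12) = 216*(-26) = -5616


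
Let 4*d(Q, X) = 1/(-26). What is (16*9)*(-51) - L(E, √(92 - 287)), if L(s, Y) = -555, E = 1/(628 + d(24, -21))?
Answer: -6789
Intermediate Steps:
d(Q, X) = -1/104 (d(Q, X) = (¼)/(-26) = (¼)*(-1/26) = -1/104)
E = 104/65311 (E = 1/(628 - 1/104) = 1/(65311/104) = 104/65311 ≈ 0.0015924)
(16*9)*(-51) - L(E, √(92 - 287)) = (16*9)*(-51) - 1*(-555) = 144*(-51) + 555 = -7344 + 555 = -6789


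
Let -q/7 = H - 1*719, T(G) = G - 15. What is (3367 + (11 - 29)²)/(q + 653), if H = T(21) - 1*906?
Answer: 3691/11986 ≈ 0.30794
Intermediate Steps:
T(G) = -15 + G
H = -900 (H = (-15 + 21) - 1*906 = 6 - 906 = -900)
q = 11333 (q = -7*(-900 - 1*719) = -7*(-900 - 719) = -7*(-1619) = 11333)
(3367 + (11 - 29)²)/(q + 653) = (3367 + (11 - 29)²)/(11333 + 653) = (3367 + (-18)²)/11986 = (3367 + 324)*(1/11986) = 3691*(1/11986) = 3691/11986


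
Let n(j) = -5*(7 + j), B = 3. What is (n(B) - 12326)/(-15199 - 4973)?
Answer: 3094/5043 ≈ 0.61352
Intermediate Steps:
n(j) = -35 - 5*j
(n(B) - 12326)/(-15199 - 4973) = ((-35 - 5*3) - 12326)/(-15199 - 4973) = ((-35 - 15) - 12326)/(-20172) = (-50 - 12326)*(-1/20172) = -12376*(-1/20172) = 3094/5043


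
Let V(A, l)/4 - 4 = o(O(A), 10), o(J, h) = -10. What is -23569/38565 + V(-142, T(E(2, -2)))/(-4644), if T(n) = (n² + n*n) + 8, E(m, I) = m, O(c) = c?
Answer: -1004897/1658295 ≈ -0.60598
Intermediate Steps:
T(n) = 8 + 2*n² (T(n) = (n² + n²) + 8 = 2*n² + 8 = 8 + 2*n²)
V(A, l) = -24 (V(A, l) = 16 + 4*(-10) = 16 - 40 = -24)
-23569/38565 + V(-142, T(E(2, -2)))/(-4644) = -23569/38565 - 24/(-4644) = -23569*1/38565 - 24*(-1/4644) = -23569/38565 + 2/387 = -1004897/1658295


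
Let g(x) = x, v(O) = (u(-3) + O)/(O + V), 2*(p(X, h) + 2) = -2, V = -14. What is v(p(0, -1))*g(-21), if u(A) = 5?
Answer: 42/17 ≈ 2.4706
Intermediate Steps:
p(X, h) = -3 (p(X, h) = -2 + (½)*(-2) = -2 - 1 = -3)
v(O) = (5 + O)/(-14 + O) (v(O) = (5 + O)/(O - 14) = (5 + O)/(-14 + O))
v(p(0, -1))*g(-21) = ((5 - 3)/(-14 - 3))*(-21) = (2/(-17))*(-21) = -1/17*2*(-21) = -2/17*(-21) = 42/17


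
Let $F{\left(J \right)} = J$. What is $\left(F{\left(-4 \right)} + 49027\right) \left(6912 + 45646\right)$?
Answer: $2576550834$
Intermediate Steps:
$\left(F{\left(-4 \right)} + 49027\right) \left(6912 + 45646\right) = \left(-4 + 49027\right) \left(6912 + 45646\right) = 49023 \cdot 52558 = 2576550834$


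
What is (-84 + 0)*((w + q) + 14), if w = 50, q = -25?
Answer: -3276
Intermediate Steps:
(-84 + 0)*((w + q) + 14) = (-84 + 0)*((50 - 25) + 14) = -84*(25 + 14) = -84*39 = -3276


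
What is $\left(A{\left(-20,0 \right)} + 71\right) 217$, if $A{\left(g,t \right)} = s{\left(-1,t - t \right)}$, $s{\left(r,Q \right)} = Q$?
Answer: $15407$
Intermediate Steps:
$A{\left(g,t \right)} = 0$ ($A{\left(g,t \right)} = t - t = 0$)
$\left(A{\left(-20,0 \right)} + 71\right) 217 = \left(0 + 71\right) 217 = 71 \cdot 217 = 15407$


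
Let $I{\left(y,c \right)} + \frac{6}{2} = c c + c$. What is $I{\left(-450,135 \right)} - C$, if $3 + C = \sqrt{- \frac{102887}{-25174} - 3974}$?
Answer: $18360 - \frac{i \sqrt{2515854039486}}{25174} \approx 18360.0 - 63.007 i$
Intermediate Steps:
$I{\left(y,c \right)} = -3 + c + c^{2}$ ($I{\left(y,c \right)} = -3 + \left(c c + c\right) = -3 + \left(c^{2} + c\right) = -3 + \left(c + c^{2}\right) = -3 + c + c^{2}$)
$C = -3 + \frac{i \sqrt{2515854039486}}{25174}$ ($C = -3 + \sqrt{- \frac{102887}{-25174} - 3974} = -3 + \sqrt{\left(-102887\right) \left(- \frac{1}{25174}\right) - 3974} = -3 + \sqrt{\frac{102887}{25174} - 3974} = -3 + \sqrt{- \frac{99938589}{25174}} = -3 + \frac{i \sqrt{2515854039486}}{25174} \approx -3.0 + 63.007 i$)
$I{\left(-450,135 \right)} - C = \left(-3 + 135 + 135^{2}\right) - \left(-3 + \frac{i \sqrt{2515854039486}}{25174}\right) = \left(-3 + 135 + 18225\right) + \left(3 - \frac{i \sqrt{2515854039486}}{25174}\right) = 18357 + \left(3 - \frac{i \sqrt{2515854039486}}{25174}\right) = 18360 - \frac{i \sqrt{2515854039486}}{25174}$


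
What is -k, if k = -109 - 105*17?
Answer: 1894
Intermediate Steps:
k = -1894 (k = -109 - 1785 = -1894)
-k = -1*(-1894) = 1894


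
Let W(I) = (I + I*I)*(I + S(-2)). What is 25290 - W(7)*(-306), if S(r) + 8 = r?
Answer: -26118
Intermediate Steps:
S(r) = -8 + r
W(I) = (-10 + I)*(I + I**2) (W(I) = (I + I*I)*(I + (-8 - 2)) = (I + I**2)*(I - 10) = (I + I**2)*(-10 + I) = (-10 + I)*(I + I**2))
25290 - W(7)*(-306) = 25290 - 7*(-10 + 7**2 - 9*7)*(-306) = 25290 - 7*(-10 + 49 - 63)*(-306) = 25290 - 7*(-24)*(-306) = 25290 - (-168)*(-306) = 25290 - 1*51408 = 25290 - 51408 = -26118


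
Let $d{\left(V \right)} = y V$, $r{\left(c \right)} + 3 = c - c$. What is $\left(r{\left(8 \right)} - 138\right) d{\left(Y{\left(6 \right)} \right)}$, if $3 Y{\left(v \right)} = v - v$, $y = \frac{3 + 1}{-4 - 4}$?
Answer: $0$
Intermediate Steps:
$y = - \frac{1}{2}$ ($y = \frac{4}{-8} = 4 \left(- \frac{1}{8}\right) = - \frac{1}{2} \approx -0.5$)
$Y{\left(v \right)} = 0$ ($Y{\left(v \right)} = \frac{v - v}{3} = \frac{1}{3} \cdot 0 = 0$)
$r{\left(c \right)} = -3$ ($r{\left(c \right)} = -3 + \left(c - c\right) = -3 + 0 = -3$)
$d{\left(V \right)} = - \frac{V}{2}$
$\left(r{\left(8 \right)} - 138\right) d{\left(Y{\left(6 \right)} \right)} = \left(-3 - 138\right) \left(\left(- \frac{1}{2}\right) 0\right) = \left(-141\right) 0 = 0$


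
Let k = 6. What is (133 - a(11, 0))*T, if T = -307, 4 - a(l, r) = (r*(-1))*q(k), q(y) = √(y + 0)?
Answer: -39603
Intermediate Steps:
q(y) = √y
a(l, r) = 4 + r*√6 (a(l, r) = 4 - r*(-1)*√6 = 4 - (-r)*√6 = 4 - (-1)*r*√6 = 4 + r*√6)
(133 - a(11, 0))*T = (133 - (4 + 0*√6))*(-307) = (133 - (4 + 0))*(-307) = (133 - 1*4)*(-307) = (133 - 4)*(-307) = 129*(-307) = -39603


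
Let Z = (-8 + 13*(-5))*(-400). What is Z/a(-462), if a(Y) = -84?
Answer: -7300/21 ≈ -347.62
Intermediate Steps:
Z = 29200 (Z = (-8 - 65)*(-400) = -73*(-400) = 29200)
Z/a(-462) = 29200/(-84) = 29200*(-1/84) = -7300/21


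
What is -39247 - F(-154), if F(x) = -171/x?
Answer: -6044209/154 ≈ -39248.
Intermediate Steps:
-39247 - F(-154) = -39247 - (-171)/(-154) = -39247 - (-171)*(-1)/154 = -39247 - 1*171/154 = -39247 - 171/154 = -6044209/154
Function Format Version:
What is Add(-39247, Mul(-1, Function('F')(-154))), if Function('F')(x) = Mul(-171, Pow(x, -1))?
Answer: Rational(-6044209, 154) ≈ -39248.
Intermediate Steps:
Add(-39247, Mul(-1, Function('F')(-154))) = Add(-39247, Mul(-1, Mul(-171, Pow(-154, -1)))) = Add(-39247, Mul(-1, Mul(-171, Rational(-1, 154)))) = Add(-39247, Mul(-1, Rational(171, 154))) = Add(-39247, Rational(-171, 154)) = Rational(-6044209, 154)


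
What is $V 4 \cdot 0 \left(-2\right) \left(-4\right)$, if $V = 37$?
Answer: $0$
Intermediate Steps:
$V 4 \cdot 0 \left(-2\right) \left(-4\right) = 37 \cdot 4 \cdot 0 \left(-2\right) \left(-4\right) = 148 \cdot 0 \left(-4\right) = 148 \cdot 0 = 0$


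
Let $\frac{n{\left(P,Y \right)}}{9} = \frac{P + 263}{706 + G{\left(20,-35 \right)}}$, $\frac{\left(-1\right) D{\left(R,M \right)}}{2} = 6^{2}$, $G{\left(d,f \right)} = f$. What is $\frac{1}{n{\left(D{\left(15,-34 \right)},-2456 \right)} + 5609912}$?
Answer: $\frac{671}{3764252671} \approx 1.7826 \cdot 10^{-7}$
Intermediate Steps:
$D{\left(R,M \right)} = -72$ ($D{\left(R,M \right)} = - 2 \cdot 6^{2} = \left(-2\right) 36 = -72$)
$n{\left(P,Y \right)} = \frac{2367}{671} + \frac{9 P}{671}$ ($n{\left(P,Y \right)} = 9 \frac{P + 263}{706 - 35} = 9 \frac{263 + P}{671} = 9 \left(263 + P\right) \frac{1}{671} = 9 \left(\frac{263}{671} + \frac{P}{671}\right) = \frac{2367}{671} + \frac{9 P}{671}$)
$\frac{1}{n{\left(D{\left(15,-34 \right)},-2456 \right)} + 5609912} = \frac{1}{\left(\frac{2367}{671} + \frac{9}{671} \left(-72\right)\right) + 5609912} = \frac{1}{\left(\frac{2367}{671} - \frac{648}{671}\right) + 5609912} = \frac{1}{\frac{1719}{671} + 5609912} = \frac{1}{\frac{3764252671}{671}} = \frac{671}{3764252671}$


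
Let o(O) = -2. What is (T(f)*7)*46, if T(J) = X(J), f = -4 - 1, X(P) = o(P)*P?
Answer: 3220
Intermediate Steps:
X(P) = -2*P
f = -5
T(J) = -2*J
(T(f)*7)*46 = (-2*(-5)*7)*46 = (10*7)*46 = 70*46 = 3220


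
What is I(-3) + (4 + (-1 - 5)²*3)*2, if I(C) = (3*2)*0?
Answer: 224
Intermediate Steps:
I(C) = 0 (I(C) = 6*0 = 0)
I(-3) + (4 + (-1 - 5)²*3)*2 = 0 + (4 + (-1 - 5)²*3)*2 = 0 + (4 + (-6)²*3)*2 = 0 + (4 + 36*3)*2 = 0 + (4 + 108)*2 = 0 + 112*2 = 0 + 224 = 224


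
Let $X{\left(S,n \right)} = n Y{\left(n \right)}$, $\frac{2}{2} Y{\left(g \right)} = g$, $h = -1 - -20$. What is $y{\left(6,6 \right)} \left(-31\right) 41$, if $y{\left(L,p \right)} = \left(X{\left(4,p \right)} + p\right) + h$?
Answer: $-77531$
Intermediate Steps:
$h = 19$ ($h = -1 + 20 = 19$)
$Y{\left(g \right)} = g$
$X{\left(S,n \right)} = n^{2}$ ($X{\left(S,n \right)} = n n = n^{2}$)
$y{\left(L,p \right)} = 19 + p + p^{2}$ ($y{\left(L,p \right)} = \left(p^{2} + p\right) + 19 = \left(p + p^{2}\right) + 19 = 19 + p + p^{2}$)
$y{\left(6,6 \right)} \left(-31\right) 41 = \left(19 + 6 + 6^{2}\right) \left(-31\right) 41 = \left(19 + 6 + 36\right) \left(-31\right) 41 = 61 \left(-31\right) 41 = \left(-1891\right) 41 = -77531$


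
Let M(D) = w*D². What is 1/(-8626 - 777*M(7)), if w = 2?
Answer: -1/84772 ≈ -1.1796e-5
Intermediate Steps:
M(D) = 2*D²
1/(-8626 - 777*M(7)) = 1/(-8626 - 1554*7²) = 1/(-8626 - 1554*49) = 1/(-8626 - 777*98) = 1/(-8626 - 76146) = 1/(-84772) = -1/84772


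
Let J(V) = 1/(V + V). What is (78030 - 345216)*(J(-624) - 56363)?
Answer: 3132356184275/208 ≈ 1.5059e+10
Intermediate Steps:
J(V) = 1/(2*V)
(78030 - 345216)*(J(-624) - 56363) = (78030 - 345216)*((½)/(-624) - 56363) = -267186*((½)*(-1/624) - 56363) = -267186*(-1/1248 - 56363) = -267186*(-70341025/1248) = 3132356184275/208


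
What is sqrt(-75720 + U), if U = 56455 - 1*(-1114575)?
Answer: 17*sqrt(3790) ≈ 1046.6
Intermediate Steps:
U = 1171030 (U = 56455 + 1114575 = 1171030)
sqrt(-75720 + U) = sqrt(-75720 + 1171030) = sqrt(1095310) = 17*sqrt(3790)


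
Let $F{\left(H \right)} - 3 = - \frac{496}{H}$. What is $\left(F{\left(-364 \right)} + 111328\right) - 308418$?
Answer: $- \frac{17934793}{91} \approx -1.9709 \cdot 10^{5}$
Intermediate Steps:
$F{\left(H \right)} = 3 - \frac{496}{H}$
$\left(F{\left(-364 \right)} + 111328\right) - 308418 = \left(\left(3 - \frac{496}{-364}\right) + 111328\right) - 308418 = \left(\left(3 - - \frac{124}{91}\right) + 111328\right) - 308418 = \left(\left(3 + \frac{124}{91}\right) + 111328\right) - 308418 = \left(\frac{397}{91} + 111328\right) - 308418 = \frac{10131245}{91} - 308418 = - \frac{17934793}{91}$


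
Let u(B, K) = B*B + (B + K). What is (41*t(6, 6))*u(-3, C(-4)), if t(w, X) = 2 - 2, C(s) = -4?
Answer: 0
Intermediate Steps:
t(w, X) = 0
u(B, K) = B + K + B² (u(B, K) = B² + (B + K) = B + K + B²)
(41*t(6, 6))*u(-3, C(-4)) = (41*0)*(-3 - 4 + (-3)²) = 0*(-3 - 4 + 9) = 0*2 = 0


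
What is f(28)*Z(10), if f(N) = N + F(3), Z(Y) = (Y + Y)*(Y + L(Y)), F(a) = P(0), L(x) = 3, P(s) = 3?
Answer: 8060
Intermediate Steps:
F(a) = 3
Z(Y) = 2*Y*(3 + Y) (Z(Y) = (Y + Y)*(Y + 3) = (2*Y)*(3 + Y) = 2*Y*(3 + Y))
f(N) = 3 + N (f(N) = N + 3 = 3 + N)
f(28)*Z(10) = (3 + 28)*(2*10*(3 + 10)) = 31*(2*10*13) = 31*260 = 8060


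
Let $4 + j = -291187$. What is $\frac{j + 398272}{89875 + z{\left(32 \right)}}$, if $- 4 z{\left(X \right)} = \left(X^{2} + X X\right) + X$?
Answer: $\frac{107081}{89355} \approx 1.1984$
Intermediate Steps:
$j = -291191$ ($j = -4 - 291187 = -291191$)
$z{\left(X \right)} = - \frac{X^{2}}{2} - \frac{X}{4}$ ($z{\left(X \right)} = - \frac{\left(X^{2} + X X\right) + X}{4} = - \frac{\left(X^{2} + X^{2}\right) + X}{4} = - \frac{2 X^{2} + X}{4} = - \frac{X + 2 X^{2}}{4} = - \frac{X^{2}}{2} - \frac{X}{4}$)
$\frac{j + 398272}{89875 + z{\left(32 \right)}} = \frac{-291191 + 398272}{89875 - 8 \left(1 + 2 \cdot 32\right)} = \frac{107081}{89875 - 8 \left(1 + 64\right)} = \frac{107081}{89875 - 8 \cdot 65} = \frac{107081}{89875 - 520} = \frac{107081}{89355}$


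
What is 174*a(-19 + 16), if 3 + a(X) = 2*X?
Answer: -1566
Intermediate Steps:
a(X) = -3 + 2*X
174*a(-19 + 16) = 174*(-3 + 2*(-19 + 16)) = 174*(-3 + 2*(-3)) = 174*(-3 - 6) = 174*(-9) = -1566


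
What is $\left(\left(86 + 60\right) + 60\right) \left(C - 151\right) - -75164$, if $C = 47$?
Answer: $53740$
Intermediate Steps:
$\left(\left(86 + 60\right) + 60\right) \left(C - 151\right) - -75164 = \left(\left(86 + 60\right) + 60\right) \left(47 - 151\right) - -75164 = \left(146 + 60\right) \left(-104\right) + 75164 = 206 \left(-104\right) + 75164 = -21424 + 75164 = 53740$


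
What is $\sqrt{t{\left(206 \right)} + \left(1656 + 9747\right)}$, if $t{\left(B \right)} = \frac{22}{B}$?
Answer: $\frac{2 \sqrt{30243890}}{103} \approx 106.79$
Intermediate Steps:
$\sqrt{t{\left(206 \right)} + \left(1656 + 9747\right)} = \sqrt{\frac{22}{206} + \left(1656 + 9747\right)} = \sqrt{22 \cdot \frac{1}{206} + 11403} = \sqrt{\frac{11}{103} + 11403} = \sqrt{\frac{1174520}{103}} = \frac{2 \sqrt{30243890}}{103}$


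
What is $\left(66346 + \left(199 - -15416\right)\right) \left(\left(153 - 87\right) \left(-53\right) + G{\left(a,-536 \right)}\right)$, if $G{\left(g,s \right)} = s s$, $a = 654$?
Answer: $23260367878$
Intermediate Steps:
$G{\left(g,s \right)} = s^{2}$
$\left(66346 + \left(199 - -15416\right)\right) \left(\left(153 - 87\right) \left(-53\right) + G{\left(a,-536 \right)}\right) = \left(66346 + \left(199 - -15416\right)\right) \left(\left(153 - 87\right) \left(-53\right) + \left(-536\right)^{2}\right) = \left(66346 + \left(199 + 15416\right)\right) \left(66 \left(-53\right) + 287296\right) = \left(66346 + 15615\right) \left(-3498 + 287296\right) = 81961 \cdot 283798 = 23260367878$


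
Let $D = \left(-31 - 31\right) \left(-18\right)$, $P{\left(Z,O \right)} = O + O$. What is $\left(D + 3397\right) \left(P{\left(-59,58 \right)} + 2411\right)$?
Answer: $11404351$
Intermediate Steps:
$P{\left(Z,O \right)} = 2 O$
$D = 1116$ ($D = \left(-62\right) \left(-18\right) = 1116$)
$\left(D + 3397\right) \left(P{\left(-59,58 \right)} + 2411\right) = \left(1116 + 3397\right) \left(2 \cdot 58 + 2411\right) = 4513 \left(116 + 2411\right) = 4513 \cdot 2527 = 11404351$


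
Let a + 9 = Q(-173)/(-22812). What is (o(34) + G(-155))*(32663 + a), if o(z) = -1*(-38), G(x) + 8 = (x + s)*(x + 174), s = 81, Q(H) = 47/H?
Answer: -44330670208744/986619 ≈ -4.4932e+7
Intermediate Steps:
G(x) = -8 + (81 + x)*(174 + x) (G(x) = -8 + (x + 81)*(x + 174) = -8 + (81 + x)*(174 + x))
o(z) = 38
a = -35518237/3946476 (a = -9 + (47/(-173))/(-22812) = -9 + (47*(-1/173))*(-1/22812) = -9 - 47/173*(-1/22812) = -9 + 47/3946476 = -35518237/3946476 ≈ -9.0000)
(o(34) + G(-155))*(32663 + a) = (38 + (14086 + (-155)² + 255*(-155)))*(32663 - 35518237/3946476) = (38 + (14086 + 24025 - 39525))*(128868227351/3946476) = (38 - 1414)*(128868227351/3946476) = -1376*128868227351/3946476 = -44330670208744/986619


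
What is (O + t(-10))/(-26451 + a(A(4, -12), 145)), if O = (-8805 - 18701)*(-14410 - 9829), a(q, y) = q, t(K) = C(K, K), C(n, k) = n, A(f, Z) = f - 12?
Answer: -666717924/26459 ≈ -25198.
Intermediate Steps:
A(f, Z) = -12 + f
t(K) = K
O = 666717934 (O = -27506*(-24239) = 666717934)
(O + t(-10))/(-26451 + a(A(4, -12), 145)) = (666717934 - 10)/(-26451 + (-12 + 4)) = 666717924/(-26451 - 8) = 666717924/(-26459) = 666717924*(-1/26459) = -666717924/26459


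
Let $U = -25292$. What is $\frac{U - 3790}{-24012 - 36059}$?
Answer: $\frac{29082}{60071} \approx 0.48413$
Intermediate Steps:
$\frac{U - 3790}{-24012 - 36059} = \frac{-25292 - 3790}{-24012 - 36059} = - \frac{29082}{-60071} = \left(-29082\right) \left(- \frac{1}{60071}\right) = \frac{29082}{60071}$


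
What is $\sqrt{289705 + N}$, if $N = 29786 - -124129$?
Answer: $2 \sqrt{110905} \approx 666.05$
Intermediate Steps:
$N = 153915$ ($N = 29786 + 124129 = 153915$)
$\sqrt{289705 + N} = \sqrt{289705 + 153915} = \sqrt{443620} = 2 \sqrt{110905}$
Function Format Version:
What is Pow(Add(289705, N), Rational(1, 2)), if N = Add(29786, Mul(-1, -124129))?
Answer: Mul(2, Pow(110905, Rational(1, 2))) ≈ 666.05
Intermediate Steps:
N = 153915 (N = Add(29786, 124129) = 153915)
Pow(Add(289705, N), Rational(1, 2)) = Pow(Add(289705, 153915), Rational(1, 2)) = Pow(443620, Rational(1, 2)) = Mul(2, Pow(110905, Rational(1, 2)))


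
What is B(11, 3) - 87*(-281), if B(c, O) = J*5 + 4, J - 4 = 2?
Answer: 24481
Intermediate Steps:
J = 6 (J = 4 + 2 = 6)
B(c, O) = 34 (B(c, O) = 6*5 + 4 = 30 + 4 = 34)
B(11, 3) - 87*(-281) = 34 - 87*(-281) = 34 + 24447 = 24481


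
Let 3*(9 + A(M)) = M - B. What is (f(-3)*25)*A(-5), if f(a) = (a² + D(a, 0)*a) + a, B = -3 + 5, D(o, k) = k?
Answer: -1700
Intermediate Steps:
B = 2
f(a) = a + a² (f(a) = (a² + 0*a) + a = (a² + 0) + a = a² + a = a + a²)
A(M) = -29/3 + M/3 (A(M) = -9 + (M - 1*2)/3 = -9 + (M - 2)/3 = -9 + (-2 + M)/3 = -9 + (-⅔ + M/3) = -29/3 + M/3)
(f(-3)*25)*A(-5) = (-3*(1 - 3)*25)*(-29/3 + (⅓)*(-5)) = (-3*(-2)*25)*(-29/3 - 5/3) = (6*25)*(-34/3) = 150*(-34/3) = -1700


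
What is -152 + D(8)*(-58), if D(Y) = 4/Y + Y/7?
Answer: -1731/7 ≈ -247.29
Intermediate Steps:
D(Y) = 4/Y + Y/7 (D(Y) = 4/Y + Y*(⅐) = 4/Y + Y/7)
-152 + D(8)*(-58) = -152 + (4/8 + (⅐)*8)*(-58) = -152 + (4*(⅛) + 8/7)*(-58) = -152 + (½ + 8/7)*(-58) = -152 + (23/14)*(-58) = -152 - 667/7 = -1731/7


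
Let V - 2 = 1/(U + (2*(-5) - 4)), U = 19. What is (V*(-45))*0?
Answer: 0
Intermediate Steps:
V = 11/5 (V = 2 + 1/(19 + (2*(-5) - 4)) = 2 + 1/(19 + (-10 - 4)) = 2 + 1/(19 - 14) = 2 + 1/5 = 11/5 ≈ 2.2000)
(V*(-45))*0 = ((11/5)*(-45))*0 = -99*0 = 0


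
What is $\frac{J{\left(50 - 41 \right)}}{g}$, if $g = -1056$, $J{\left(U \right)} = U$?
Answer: $- \frac{3}{352} \approx -0.0085227$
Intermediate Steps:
$\frac{J{\left(50 - 41 \right)}}{g} = \frac{50 - 41}{-1056} = 9 \left(- \frac{1}{1056}\right) = - \frac{3}{352}$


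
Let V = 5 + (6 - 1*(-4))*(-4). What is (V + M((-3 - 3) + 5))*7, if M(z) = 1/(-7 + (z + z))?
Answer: -2212/9 ≈ -245.78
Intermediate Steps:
M(z) = 1/(-7 + 2*z)
V = -35 (V = 5 + (6 + 4)*(-4) = 5 + 10*(-4) = 5 - 40 = -35)
(V + M((-3 - 3) + 5))*7 = (-35 + 1/(-7 + 2*((-3 - 3) + 5)))*7 = (-35 + 1/(-7 + 2*(-6 + 5)))*7 = (-35 + 1/(-7 + 2*(-1)))*7 = (-35 + 1/(-7 - 2))*7 = (-35 + 1/(-9))*7 = (-35 - ⅑)*7 = -316/9*7 = -2212/9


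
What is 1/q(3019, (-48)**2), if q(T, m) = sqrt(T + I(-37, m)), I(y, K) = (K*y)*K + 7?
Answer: -I*sqrt(4008334)/28058338 ≈ -7.1354e-5*I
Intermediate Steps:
I(y, K) = 7 + y*K**2 (I(y, K) = y*K**2 + 7 = 7 + y*K**2)
q(T, m) = sqrt(7 + T - 37*m**2) (q(T, m) = sqrt(T + (7 - 37*m**2)) = sqrt(7 + T - 37*m**2))
1/q(3019, (-48)**2) = 1/(sqrt(7 + 3019 - 37*((-48)**2)**2)) = 1/(sqrt(7 + 3019 - 37*2304**2)) = 1/(sqrt(7 + 3019 - 37*5308416)) = 1/(sqrt(7 + 3019 - 196411392)) = 1/(sqrt(-196408366)) = 1/(7*I*sqrt(4008334)) = -I*sqrt(4008334)/28058338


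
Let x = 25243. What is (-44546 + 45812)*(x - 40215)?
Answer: -18954552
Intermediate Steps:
(-44546 + 45812)*(x - 40215) = (-44546 + 45812)*(25243 - 40215) = 1266*(-14972) = -18954552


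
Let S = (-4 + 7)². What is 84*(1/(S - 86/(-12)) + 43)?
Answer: 350868/97 ≈ 3617.2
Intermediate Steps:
S = 9 (S = 3² = 9)
84*(1/(S - 86/(-12)) + 43) = 84*(1/(9 - 86/(-12)) + 43) = 84*(1/(9 - 86*(-1/12)) + 43) = 84*(1/(9 + 43/6) + 43) = 84*(1/(97/6) + 43) = 84*(6/97 + 43) = 84*(4177/97) = 350868/97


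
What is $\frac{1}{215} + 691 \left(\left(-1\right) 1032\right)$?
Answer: $- \frac{153319079}{215} \approx -7.1311 \cdot 10^{5}$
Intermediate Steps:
$\frac{1}{215} + 691 \left(\left(-1\right) 1032\right) = \frac{1}{215} + 691 \left(-1032\right) = \frac{1}{215} - 713112 = - \frac{153319079}{215}$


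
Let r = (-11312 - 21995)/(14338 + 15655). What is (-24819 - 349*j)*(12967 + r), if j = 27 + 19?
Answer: -15894934371652/29993 ≈ -5.2995e+8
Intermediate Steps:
j = 46
r = -33307/29993 ≈ -1.1105
(-24819 - 349*j)*(12967 + r) = (-24819 - 349*46)*(12967 - 33307/29993) = (-24819 - 16054)*(388885924/29993) = -40873*388885924/29993 = -15894934371652/29993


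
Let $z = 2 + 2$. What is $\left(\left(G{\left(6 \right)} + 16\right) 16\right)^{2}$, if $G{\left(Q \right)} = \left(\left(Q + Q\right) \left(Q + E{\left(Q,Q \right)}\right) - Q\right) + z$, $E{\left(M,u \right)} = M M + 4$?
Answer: $82011136$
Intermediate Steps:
$E{\left(M,u \right)} = 4 + M^{2}$ ($E{\left(M,u \right)} = M^{2} + 4 = 4 + M^{2}$)
$z = 4$
$G{\left(Q \right)} = 4 - Q + 2 Q \left(4 + Q + Q^{2}\right)$ ($G{\left(Q \right)} = \left(\left(Q + Q\right) \left(Q + \left(4 + Q^{2}\right)\right) - Q\right) + 4 = \left(2 Q \left(4 + Q + Q^{2}\right) - Q\right) + 4 = \left(- Q + 2 Q \left(4 + Q + Q^{2}\right)\right) + 4 = 4 - Q + 2 Q \left(4 + Q + Q^{2}\right)$)
$\left(\left(G{\left(6 \right)} + 16\right) 16\right)^{2} = \left(\left(\left(4 + 2 \cdot 6^{2} + 2 \cdot 6^{3} + 7 \cdot 6\right) + 16\right) 16\right)^{2} = \left(\left(\left(4 + 2 \cdot 36 + 2 \cdot 216 + 42\right) + 16\right) 16\right)^{2} = \left(\left(\left(4 + 72 + 432 + 42\right) + 16\right) 16\right)^{2} = \left(\left(550 + 16\right) 16\right)^{2} = \left(566 \cdot 16\right)^{2} = 9056^{2} = 82011136$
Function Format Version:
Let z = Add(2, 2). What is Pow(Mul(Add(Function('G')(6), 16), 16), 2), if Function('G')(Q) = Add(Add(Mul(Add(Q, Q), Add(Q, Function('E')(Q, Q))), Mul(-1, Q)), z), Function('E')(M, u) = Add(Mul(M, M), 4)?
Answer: 82011136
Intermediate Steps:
Function('E')(M, u) = Add(4, Pow(M, 2)) (Function('E')(M, u) = Add(Pow(M, 2), 4) = Add(4, Pow(M, 2)))
z = 4
Function('G')(Q) = Add(4, Mul(-1, Q), Mul(2, Q, Add(4, Q, Pow(Q, 2)))) (Function('G')(Q) = Add(Add(Mul(Add(Q, Q), Add(Q, Add(4, Pow(Q, 2)))), Mul(-1, Q)), 4) = Add(Add(Mul(Mul(2, Q), Add(4, Q, Pow(Q, 2))), Mul(-1, Q)), 4) = Add(Add(Mul(2, Q, Add(4, Q, Pow(Q, 2))), Mul(-1, Q)), 4) = Add(Add(Mul(-1, Q), Mul(2, Q, Add(4, Q, Pow(Q, 2)))), 4) = Add(4, Mul(-1, Q), Mul(2, Q, Add(4, Q, Pow(Q, 2)))))
Pow(Mul(Add(Function('G')(6), 16), 16), 2) = Pow(Mul(Add(Add(4, Mul(2, Pow(6, 2)), Mul(2, Pow(6, 3)), Mul(7, 6)), 16), 16), 2) = Pow(Mul(Add(Add(4, Mul(2, 36), Mul(2, 216), 42), 16), 16), 2) = Pow(Mul(Add(Add(4, 72, 432, 42), 16), 16), 2) = Pow(Mul(Add(550, 16), 16), 2) = Pow(Mul(566, 16), 2) = Pow(9056, 2) = 82011136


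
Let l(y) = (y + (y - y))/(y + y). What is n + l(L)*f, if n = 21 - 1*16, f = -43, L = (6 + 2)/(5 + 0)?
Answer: -33/2 ≈ -16.500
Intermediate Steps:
L = 8/5 ≈ 1.6000
l(y) = ½ (l(y) = (y + 0)/((2*y)) = y*(1/(2*y)) = ½)
n = 5 (n = 21 - 16 = 5)
n + l(L)*f = 5 + (½)*(-43) = 5 - 43/2 = -33/2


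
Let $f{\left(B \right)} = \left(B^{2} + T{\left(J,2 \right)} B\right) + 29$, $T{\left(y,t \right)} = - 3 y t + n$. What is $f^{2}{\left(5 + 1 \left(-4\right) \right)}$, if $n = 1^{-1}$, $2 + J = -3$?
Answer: $3721$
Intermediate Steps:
$J = -5$ ($J = -2 - 3 = -5$)
$n = 1$
$T{\left(y,t \right)} = 1 - 3 t y$ ($T{\left(y,t \right)} = - 3 y t + 1 = - 3 t y + 1 = 1 - 3 t y$)
$f{\left(B \right)} = 29 + B^{2} + 31 B$ ($f{\left(B \right)} = \left(B^{2} + \left(1 - 6 \left(-5\right)\right) B\right) + 29 = \left(B^{2} + \left(1 + 30\right) B\right) + 29 = \left(B^{2} + 31 B\right) + 29 = 29 + B^{2} + 31 B$)
$f^{2}{\left(5 + 1 \left(-4\right) \right)} = \left(29 + \left(5 + 1 \left(-4\right)\right)^{2} + 31 \left(5 + 1 \left(-4\right)\right)\right)^{2} = \left(29 + \left(5 - 4\right)^{2} + 31 \left(5 - 4\right)\right)^{2} = \left(29 + 1^{2} + 31 \cdot 1\right)^{2} = \left(29 + 1 + 31\right)^{2} = 61^{2} = 3721$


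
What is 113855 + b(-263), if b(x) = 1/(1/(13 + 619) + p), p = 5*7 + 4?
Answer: 2806412527/24649 ≈ 1.1386e+5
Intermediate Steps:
p = 39 (p = 35 + 4 = 39)
b(x) = 632/24649 (b(x) = 1/(1/(13 + 619) + 39) = 1/(1/632 + 39) = 1/(24649/632) = 632/24649)
113855 + b(-263) = 113855 + 632/24649 = 2806412527/24649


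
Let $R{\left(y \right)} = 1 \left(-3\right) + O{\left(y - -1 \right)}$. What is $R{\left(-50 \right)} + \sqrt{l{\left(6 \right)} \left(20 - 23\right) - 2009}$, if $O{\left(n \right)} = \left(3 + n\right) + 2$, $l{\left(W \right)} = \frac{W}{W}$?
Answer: $-47 + 2 i \sqrt{503} \approx -47.0 + 44.855 i$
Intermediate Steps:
$l{\left(W \right)} = 1$
$O{\left(n \right)} = 5 + n$
$R{\left(y \right)} = 3 + y$ ($R{\left(y \right)} = 1 \left(-3\right) + \left(5 + \left(y - -1\right)\right) = -3 + \left(5 + \left(y + 1\right)\right) = -3 + \left(5 + \left(1 + y\right)\right) = -3 + \left(6 + y\right) = 3 + y$)
$R{\left(-50 \right)} + \sqrt{l{\left(6 \right)} \left(20 - 23\right) - 2009} = \left(3 - 50\right) + \sqrt{1 \left(20 - 23\right) - 2009} = -47 + \sqrt{1 \left(-3\right) - 2009} = -47 + \sqrt{-3 - 2009} = -47 + \sqrt{-2012} = -47 + 2 i \sqrt{503}$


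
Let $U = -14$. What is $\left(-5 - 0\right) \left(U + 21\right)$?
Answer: $-35$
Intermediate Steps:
$\left(-5 - 0\right) \left(U + 21\right) = \left(-5 - 0\right) \left(-14 + 21\right) = \left(-5 + 0\right) 7 = \left(-5\right) 7 = -35$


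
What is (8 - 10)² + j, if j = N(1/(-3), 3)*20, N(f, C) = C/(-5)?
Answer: -8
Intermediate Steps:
N(f, C) = -C/5 (N(f, C) = C*(-⅕) = -C/5)
j = -12 (j = -⅕*3*20 = -⅗*20 = -12)
(8 - 10)² + j = (8 - 10)² - 12 = (-2)² - 12 = 4 - 12 = -8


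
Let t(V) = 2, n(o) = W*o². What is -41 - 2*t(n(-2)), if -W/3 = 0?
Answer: -45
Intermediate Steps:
W = 0 (W = -3*0 = 0)
n(o) = 0 (n(o) = 0*o² = 0)
-41 - 2*t(n(-2)) = -41 - 2*2 = -41 - 4 = -45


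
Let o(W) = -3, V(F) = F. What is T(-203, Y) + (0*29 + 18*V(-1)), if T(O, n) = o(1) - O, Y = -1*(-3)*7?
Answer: 182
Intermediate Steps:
Y = 21 (Y = 3*7 = 21)
T(O, n) = -3 - O
T(-203, Y) + (0*29 + 18*V(-1)) = (-3 - 1*(-203)) + (0*29 + 18*(-1)) = (-3 + 203) + (0 - 18) = 200 - 18 = 182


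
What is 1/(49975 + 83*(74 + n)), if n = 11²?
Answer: 1/66160 ≈ 1.5115e-5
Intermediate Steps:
n = 121
1/(49975 + 83*(74 + n)) = 1/(49975 + 83*(74 + 121)) = 1/(49975 + 83*195) = 1/(49975 + 16185) = 1/66160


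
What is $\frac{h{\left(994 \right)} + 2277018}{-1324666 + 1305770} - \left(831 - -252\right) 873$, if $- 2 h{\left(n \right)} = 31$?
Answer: $- \frac{35735340533}{37792} \approx -9.4558 \cdot 10^{5}$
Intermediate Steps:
$h{\left(n \right)} = - \frac{31}{2}$ ($h{\left(n \right)} = \left(- \frac{1}{2}\right) 31 = - \frac{31}{2}$)
$\frac{h{\left(994 \right)} + 2277018}{-1324666 + 1305770} - \left(831 - -252\right) 873 = \frac{- \frac{31}{2} + 2277018}{-1324666 + 1305770} - \left(831 - -252\right) 873 = \frac{4554005}{2 \left(-18896\right)} - \left(831 + 252\right) 873 = \frac{4554005}{2} \left(- \frac{1}{18896}\right) - 1083 \cdot 873 = - \frac{4554005}{37792} - 945459 = - \frac{35735340533}{37792}$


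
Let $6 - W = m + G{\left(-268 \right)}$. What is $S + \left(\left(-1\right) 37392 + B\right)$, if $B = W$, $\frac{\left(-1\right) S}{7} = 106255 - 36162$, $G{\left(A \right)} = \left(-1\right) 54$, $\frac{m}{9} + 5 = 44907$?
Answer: $-932101$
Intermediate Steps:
$m = 404118$ ($m = -45 + 9 \cdot 44907 = -45 + 404163 = 404118$)
$G{\left(A \right)} = -54$
$W = -404058$ ($W = 6 - \left(404118 - 54\right) = 6 - 404064 = -404058$)
$S = -490651$ ($S = - 7 \left(106255 - 36162\right) = \left(-7\right) 70093 = -490651$)
$B = -404058$
$S + \left(\left(-1\right) 37392 + B\right) = -490651 - 441450 = -932101$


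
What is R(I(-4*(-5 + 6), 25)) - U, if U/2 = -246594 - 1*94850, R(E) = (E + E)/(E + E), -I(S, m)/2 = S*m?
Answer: 682889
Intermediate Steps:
I(S, m) = -2*S*m
R(E) = 1 (R(E) = (2*E)/((2*E)) = (2*E)*(1/(2*E)) = 1)
U = -682888 (U = 2*(-246594 - 1*94850) = 2*(-246594 - 94850) = 2*(-341444) = -682888)
R(I(-4*(-5 + 6), 25)) - U = 1 - 1*(-682888) = 1 + 682888 = 682889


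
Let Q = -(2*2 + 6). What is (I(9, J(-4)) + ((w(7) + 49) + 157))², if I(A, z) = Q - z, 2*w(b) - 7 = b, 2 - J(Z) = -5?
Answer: 38416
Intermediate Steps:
J(Z) = 7 (J(Z) = 2 - 1*(-5) = 2 + 5 = 7)
w(b) = 7/2 + b/2
Q = -10 (Q = -(4 + 6) = -1*10 = -10)
I(A, z) = -10 - z
(I(9, J(-4)) + ((w(7) + 49) + 157))² = ((-10 - 1*7) + (((7/2 + (½)*7) + 49) + 157))² = ((-10 - 7) + (((7/2 + 7/2) + 49) + 157))² = (-17 + ((7 + 49) + 157))² = (-17 + (56 + 157))² = (-17 + 213)² = 196² = 38416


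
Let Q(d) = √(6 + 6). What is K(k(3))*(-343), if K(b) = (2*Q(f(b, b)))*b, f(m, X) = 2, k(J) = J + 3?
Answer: -8232*√3 ≈ -14258.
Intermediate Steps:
k(J) = 3 + J
Q(d) = 2*√3 (Q(d) = √12 = 2*√3)
K(b) = 4*b*√3 (K(b) = (2*(2*√3))*b = (4*√3)*b = 4*b*√3)
K(k(3))*(-343) = (4*(3 + 3)*√3)*(-343) = (4*6*√3)*(-343) = (24*√3)*(-343) = -8232*√3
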